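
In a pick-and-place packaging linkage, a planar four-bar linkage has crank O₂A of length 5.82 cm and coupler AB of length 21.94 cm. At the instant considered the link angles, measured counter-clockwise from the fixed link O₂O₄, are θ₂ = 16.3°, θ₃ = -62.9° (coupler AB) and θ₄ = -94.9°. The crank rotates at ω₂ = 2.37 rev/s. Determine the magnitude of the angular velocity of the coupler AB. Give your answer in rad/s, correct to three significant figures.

6.95

ω₂ = 14.89 rad/s (from 2.37 rev/s).
Differentiating the loop-closure r₂e^{iθ₂}+r₃e^{iθ₃}=r₁+r₄e^{iθ₄} gives r₂ω₂e^{iθ₂}+r₃ω₃e^{iθ₃}=r₄ω₄e^{iθ₄}.
Eliminating the other unknown: ω₃ = r₂ω₂ sin(θ₄−θ₂) / [r₃ sin(θ₃−θ₄)].
Numerator sine = -0.93232; denominator sine = +0.52992.
Result = 0.0582·14.89·(-0.93232) / (0.2194·(+0.52992)) = -6.9498 rad/s; magnitude 6.9498 rad/s.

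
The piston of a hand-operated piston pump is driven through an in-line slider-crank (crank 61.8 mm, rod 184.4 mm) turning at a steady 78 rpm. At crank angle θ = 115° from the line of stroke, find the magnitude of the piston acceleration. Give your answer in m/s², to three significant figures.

ω = 2π·78/60 = 8.168 rad/s
x(θ) = r cosθ + √(L² − r² sin²θ); with ω constant, a = ω²·d²x/dθ².
d²x/dθ² = −r cosθ − r²(cos2θ)/√u − r⁴ sin²2θ/(4u^{3/2}),  u = L² − r² sin²θ = 0.0308663 m².
Substituting r = 0.0618 m, L = 0.1844 m, θ = 115°: d²x/dθ² = +0.039697 m.
a = ω²·d²x/dθ² = (8.168)²·(+0.039697) = +2.6485 m/s²;  |a| = 2.6485 m/s².

2.65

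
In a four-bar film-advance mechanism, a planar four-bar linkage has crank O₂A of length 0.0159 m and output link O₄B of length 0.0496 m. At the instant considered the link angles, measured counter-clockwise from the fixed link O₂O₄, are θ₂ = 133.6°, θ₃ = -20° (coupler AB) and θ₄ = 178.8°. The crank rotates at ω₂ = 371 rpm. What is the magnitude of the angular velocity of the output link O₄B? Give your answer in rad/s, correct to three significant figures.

ω₂ = 38.85 rad/s (from 371 rpm).
Differentiating the loop-closure r₂e^{iθ₂}+r₃e^{iθ₃}=r₁+r₄e^{iθ₄} gives r₂ω₂e^{iθ₂}+r₃ω₃e^{iθ₃}=r₄ω₄e^{iθ₄}.
Eliminating the other unknown: ω₄ = r₂ω₂ sin(θ₂−θ₃) / [r₄ sin(θ₄−θ₃)].
Numerator sine = +0.44464; denominator sine = -0.32227.
Result = 0.0159·38.85·(+0.44464) / (0.0496·(-0.32227)) = -17.183 rad/s; magnitude 17.183 rad/s.

17.2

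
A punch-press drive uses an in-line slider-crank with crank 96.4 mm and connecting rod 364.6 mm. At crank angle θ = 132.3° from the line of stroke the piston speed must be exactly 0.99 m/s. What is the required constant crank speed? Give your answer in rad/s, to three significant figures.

17.0

For an in-line slider-crank, |v_piston| = rω|sinθ|·[1 + r cosθ/√(L² − r² sin²θ)].
With r = 0.0964 m, L = 0.3646 m, θ = 132.3°: the bracketed kinematic factor |dx/dθ| = 0.058363 m.
ω = v/|dx/dθ| = 0.99/0.058363 = 16.963 rad/s.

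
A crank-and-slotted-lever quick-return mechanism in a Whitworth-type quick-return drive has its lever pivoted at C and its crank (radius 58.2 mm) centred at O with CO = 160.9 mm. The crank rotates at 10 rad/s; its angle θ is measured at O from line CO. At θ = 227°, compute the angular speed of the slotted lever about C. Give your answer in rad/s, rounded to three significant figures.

ω = 10 rad/s
Crank pin A relative to C: A = (d + r cosθ, r sinθ); lever angle φ = atan2(r sinθ, d + r cosθ).
Differentiating tanφ: φ̇ = rω(d cosθ + r)/(d² + r² + 2dr cosθ).
d² + r² + 2dr cosθ = |CA|² = 0.0165031 m²;  d cosθ + r = -0.051534 m.
|ω_lever| = |0.0582·10·-0.051534| / 0.0165031 = 1.8174 rad/s.

1.82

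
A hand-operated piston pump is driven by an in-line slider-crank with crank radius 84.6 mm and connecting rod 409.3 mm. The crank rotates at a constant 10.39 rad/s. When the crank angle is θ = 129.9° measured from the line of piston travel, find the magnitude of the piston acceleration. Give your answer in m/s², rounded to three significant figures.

6.18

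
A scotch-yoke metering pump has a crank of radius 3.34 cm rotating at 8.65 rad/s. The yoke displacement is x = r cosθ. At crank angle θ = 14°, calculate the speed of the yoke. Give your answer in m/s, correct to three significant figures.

ω = 8.65 rad/s
x = r cosθ ⇒ ẋ = −rω sinθ.
|v| = rω|sinθ| = 0.0334·8.65·|sin 14°| = 0.069894 m/s.

0.0699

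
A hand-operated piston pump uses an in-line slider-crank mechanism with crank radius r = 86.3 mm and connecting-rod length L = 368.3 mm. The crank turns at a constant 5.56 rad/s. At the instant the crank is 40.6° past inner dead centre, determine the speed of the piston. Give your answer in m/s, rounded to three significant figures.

ω = 5.56 rad/s
For an in-line slider-crank, x = r cosθ + √(L² − r² sin²θ), so v = −rω sinθ·[1 + r cosθ/√(L² − r² sin²θ)].
With r = 0.0863 m, L = 0.3683 m, θ = 40.6°: √(L² − r² sin²θ) = 0.36399 m.
v = −0.0863·5.56·0.65077·[1 + 0.0863·0.75927/0.36399] = -0.36847 m/s.
|v| = 0.36847 m/s.

0.368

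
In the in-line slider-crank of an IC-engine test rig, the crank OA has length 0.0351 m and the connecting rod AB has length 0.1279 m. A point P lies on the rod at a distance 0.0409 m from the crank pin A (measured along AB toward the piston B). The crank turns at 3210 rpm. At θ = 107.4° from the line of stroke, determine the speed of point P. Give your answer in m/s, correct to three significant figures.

11.2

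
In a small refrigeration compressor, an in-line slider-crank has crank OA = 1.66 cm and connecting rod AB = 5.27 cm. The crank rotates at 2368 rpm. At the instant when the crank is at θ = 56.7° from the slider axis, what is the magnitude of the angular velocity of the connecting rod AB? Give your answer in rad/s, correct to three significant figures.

44.5

ω = 248 rad/s (converted from 2368 rpm).
The rod makes angle φ with the slider axis where L sinφ = r sinθ; differentiating, L cosφ·φ̇ = r ω cosθ.
L cosφ = √(L² − r² sin²θ) = 0.050841 m.
|ω_rod| = r ω |cosθ| / √(L² − r² sin²θ) = 0.0166·248·0.54902/0.050841 = 44.452 rad/s.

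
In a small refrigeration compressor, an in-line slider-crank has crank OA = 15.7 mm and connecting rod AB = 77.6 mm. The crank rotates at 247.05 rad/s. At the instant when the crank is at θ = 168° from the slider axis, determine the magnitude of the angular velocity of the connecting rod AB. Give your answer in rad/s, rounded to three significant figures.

48.9

ω = 247.1 rad/s
The rod makes angle φ with the slider axis where L sinφ = r sinθ; differentiating, L cosφ·φ̇ = r ω cosθ.
L cosφ = √(L² − r² sin²θ) = 0.077531 m.
|ω_rod| = r ω |cosθ| / √(L² − r² sin²θ) = 0.0157·247.1·0.97815/0.077531 = 48.934 rad/s.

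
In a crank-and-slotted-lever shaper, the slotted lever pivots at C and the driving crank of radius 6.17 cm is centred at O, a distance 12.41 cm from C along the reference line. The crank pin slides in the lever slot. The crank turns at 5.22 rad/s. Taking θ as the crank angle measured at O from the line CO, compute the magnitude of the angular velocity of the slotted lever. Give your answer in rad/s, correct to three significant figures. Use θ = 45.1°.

ω = 5.22 rad/s
Crank pin A relative to C: A = (d + r cosθ, r sinθ); lever angle φ = atan2(r sinθ, d + r cosθ).
Differentiating tanφ: φ̇ = rω(d cosθ + r)/(d² + r² + 2dr cosθ).
d² + r² + 2dr cosθ = |CA|² = 0.0300174 m²;  d cosθ + r = +0.1493 m.
|ω_lever| = |0.0617·5.22·+0.1493| / 0.0300174 = 1.6019 rad/s.

1.60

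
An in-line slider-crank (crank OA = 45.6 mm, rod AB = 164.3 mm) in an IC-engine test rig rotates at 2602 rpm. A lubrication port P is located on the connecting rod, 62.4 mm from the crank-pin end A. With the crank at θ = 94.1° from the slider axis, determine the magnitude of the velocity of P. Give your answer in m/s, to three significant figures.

ω = 272.5 rad/s.  Crank-pin speed |V_A| = rω = 12.425 m/s, perpendicular to OA.
Rod angle: sinφ = −(r/L) sinθ ⇒ φ = -16.071°; ω_rod = −rω cosθ/√(L²−r²sin²θ) = +5.6269 rad/s.
V_P = V_A + ω_rod × AP, with AP = 0.0624 m along the rod.
Components: V_Px = −rω sinθ − a·ω_rod·sinφ = -12.296 m/s;  V_Py = rω cosθ + a·ω_rod·cosφ = -0.55097 m/s.
|V_P| = √(V_Px² + V_Py²) = 12.308 m/s.

12.3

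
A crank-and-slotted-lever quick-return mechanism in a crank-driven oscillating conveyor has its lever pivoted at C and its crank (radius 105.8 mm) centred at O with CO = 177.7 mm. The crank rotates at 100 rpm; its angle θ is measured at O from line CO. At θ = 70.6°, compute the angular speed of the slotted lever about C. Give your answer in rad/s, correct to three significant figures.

3.30

ω = 10.47 rad/s (from 100 rpm).
Crank pin A relative to C: A = (d + r cosθ, r sinθ); lever angle φ = atan2(r sinθ, d + r cosθ).
Differentiating tanφ: φ̇ = rω(d cosθ + r)/(d² + r² + 2dr cosθ).
d² + r² + 2dr cosθ = |CA|² = 0.0552606 m²;  d cosθ + r = +0.16483 m.
|ω_lever| = |0.1058·10.47·+0.16483| / 0.0552606 = 3.3046 rad/s.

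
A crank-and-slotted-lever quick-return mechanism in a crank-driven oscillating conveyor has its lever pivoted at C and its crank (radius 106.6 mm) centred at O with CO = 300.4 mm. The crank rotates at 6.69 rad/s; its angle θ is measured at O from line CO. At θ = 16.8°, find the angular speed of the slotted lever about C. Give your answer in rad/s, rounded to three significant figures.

ω = 6.69 rad/s
Crank pin A relative to C: A = (d + r cosθ, r sinθ); lever angle φ = atan2(r sinθ, d + r cosθ).
Differentiating tanφ: φ̇ = rω(d cosθ + r)/(d² + r² + 2dr cosθ).
d² + r² + 2dr cosθ = |CA|² = 0.162916 m²;  d cosθ + r = +0.39418 m.
|ω_lever| = |0.1066·6.69·+0.39418| / 0.162916 = 1.7255 rad/s.

1.73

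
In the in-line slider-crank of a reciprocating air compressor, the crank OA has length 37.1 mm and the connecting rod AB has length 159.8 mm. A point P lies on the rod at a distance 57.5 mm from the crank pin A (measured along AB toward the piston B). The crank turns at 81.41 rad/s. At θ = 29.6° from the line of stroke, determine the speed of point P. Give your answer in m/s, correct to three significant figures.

ω = 81.41 rad/s.  Crank-pin speed |V_A| = rω = 3.0203 m/s, perpendicular to OA.
Rod angle: sinφ = −(r/L) sinθ ⇒ φ = -6.585°; ω_rod = −rω cosθ/√(L²−r²sin²θ) = -16.543 rad/s.
V_P = V_A + ω_rod × AP, with AP = 0.0575 m along the rod.
Components: V_Px = −rω sinθ − a·ω_rod·sinφ = -1.6009 m/s;  V_Py = rω cosθ + a·ω_rod·cosφ = +1.6812 m/s.
|V_P| = √(V_Px² + V_Py²) = 2.3215 m/s.

2.32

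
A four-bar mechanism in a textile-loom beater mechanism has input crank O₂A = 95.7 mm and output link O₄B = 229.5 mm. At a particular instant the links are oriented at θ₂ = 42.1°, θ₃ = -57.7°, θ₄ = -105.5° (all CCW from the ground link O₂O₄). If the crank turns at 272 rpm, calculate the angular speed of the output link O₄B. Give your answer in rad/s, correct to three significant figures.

15.8

ω₂ = 28.48 rad/s (from 272 rpm).
Differentiating the loop-closure r₂e^{iθ₂}+r₃e^{iθ₃}=r₁+r₄e^{iθ₄} gives r₂ω₂e^{iθ₂}+r₃ω₃e^{iθ₃}=r₄ω₄e^{iθ₄}.
Eliminating the other unknown: ω₄ = r₂ω₂ sin(θ₂−θ₃) / [r₄ sin(θ₄−θ₃)].
Numerator sine = +0.98541; denominator sine = -0.74080.
Result = 0.0957·28.48·(+0.98541) / (0.2295·(-0.74080)) = -15.799 rad/s; magnitude 15.799 rad/s.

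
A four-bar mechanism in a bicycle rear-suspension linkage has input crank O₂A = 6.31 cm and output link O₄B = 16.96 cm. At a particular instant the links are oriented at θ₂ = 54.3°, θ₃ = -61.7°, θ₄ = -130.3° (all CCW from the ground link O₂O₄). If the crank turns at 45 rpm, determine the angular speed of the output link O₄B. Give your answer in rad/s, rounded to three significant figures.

ω₂ = 4.712 rad/s (from 45 rpm).
Differentiating the loop-closure r₂e^{iθ₂}+r₃e^{iθ₃}=r₁+r₄e^{iθ₄} gives r₂ω₂e^{iθ₂}+r₃ω₃e^{iθ₃}=r₄ω₄e^{iθ₄}.
Eliminating the other unknown: ω₄ = r₂ω₂ sin(θ₂−θ₃) / [r₄ sin(θ₄−θ₃)].
Numerator sine = +0.89879; denominator sine = -0.93106.
Result = 0.0631·4.712·(+0.89879) / (0.1696·(-0.93106)) = -1.6925 rad/s; magnitude 1.6925 rad/s.

1.69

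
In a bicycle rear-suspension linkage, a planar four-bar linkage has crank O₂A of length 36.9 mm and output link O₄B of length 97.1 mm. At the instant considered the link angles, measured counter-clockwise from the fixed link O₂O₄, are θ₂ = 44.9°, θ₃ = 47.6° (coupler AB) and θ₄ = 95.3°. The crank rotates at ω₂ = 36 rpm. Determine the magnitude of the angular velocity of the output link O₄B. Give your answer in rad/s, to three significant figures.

ω₂ = 3.77 rad/s (from 36 rpm).
Differentiating the loop-closure r₂e^{iθ₂}+r₃e^{iθ₃}=r₁+r₄e^{iθ₄} gives r₂ω₂e^{iθ₂}+r₃ω₃e^{iθ₃}=r₄ω₄e^{iθ₄}.
Eliminating the other unknown: ω₄ = r₂ω₂ sin(θ₂−θ₃) / [r₄ sin(θ₄−θ₃)].
Numerator sine = -0.04711; denominator sine = +0.73963.
Result = 0.0369·3.77·(-0.04711) / (0.0971·(+0.73963)) = -0.091244 rad/s; magnitude 0.091244 rad/s.

0.0912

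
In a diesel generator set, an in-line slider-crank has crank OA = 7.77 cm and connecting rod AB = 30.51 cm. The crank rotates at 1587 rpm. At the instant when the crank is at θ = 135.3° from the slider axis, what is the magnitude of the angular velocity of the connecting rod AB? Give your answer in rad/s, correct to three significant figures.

30.6

ω = 166.2 rad/s (converted from 1587 rpm).
The rod makes angle φ with the slider axis where L sinφ = r sinθ; differentiating, L cosφ·φ̇ = r ω cosθ.
L cosφ = √(L² − r² sin²θ) = 0.30016 m.
|ω_rod| = r ω |cosθ| / √(L² − r² sin²θ) = 0.0777·166.2·0.71080/0.30016 = 30.578 rad/s.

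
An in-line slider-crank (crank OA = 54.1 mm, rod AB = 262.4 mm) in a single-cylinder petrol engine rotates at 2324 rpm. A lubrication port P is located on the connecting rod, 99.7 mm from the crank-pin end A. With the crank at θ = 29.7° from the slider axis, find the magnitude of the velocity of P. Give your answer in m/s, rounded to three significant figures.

9.94

ω = 243.4 rad/s.  Crank-pin speed |V_A| = rω = 13.166 m/s, perpendicular to OA.
Rod angle: sinφ = −(r/L) sinθ ⇒ φ = -5.863°; ω_rod = −rω cosθ/√(L²−r²sin²θ) = -43.814 rad/s.
V_P = V_A + ω_rod × AP, with AP = 0.0997 m along the rod.
Components: V_Px = −rω sinθ − a·ω_rod·sinφ = -6.9695 m/s;  V_Py = rω cosθ + a·ω_rod·cosφ = +7.0912 m/s.
|V_P| = √(V_Px² + V_Py²) = 9.9428 m/s.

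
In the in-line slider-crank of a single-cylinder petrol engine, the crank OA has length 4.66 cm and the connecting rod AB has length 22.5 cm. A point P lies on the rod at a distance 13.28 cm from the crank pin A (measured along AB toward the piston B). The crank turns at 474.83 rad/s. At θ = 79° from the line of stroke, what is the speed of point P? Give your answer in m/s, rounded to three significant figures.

22.3

ω = 474.8 rad/s.  Crank-pin speed |V_A| = rω = 22.127 m/s, perpendicular to OA.
Rod angle: sinφ = −(r/L) sinθ ⇒ φ = -11.730°; ω_rod = −rω cosθ/√(L²−r²sin²θ) = -19.165 rad/s.
V_P = V_A + ω_rod × AP, with AP = 0.1328 m along the rod.
Components: V_Px = −rω sinθ − a·ω_rod·sinφ = -22.238 m/s;  V_Py = rω cosθ + a·ω_rod·cosφ = +1.7301 m/s.
|V_P| = √(V_Px² + V_Py²) = 22.305 m/s.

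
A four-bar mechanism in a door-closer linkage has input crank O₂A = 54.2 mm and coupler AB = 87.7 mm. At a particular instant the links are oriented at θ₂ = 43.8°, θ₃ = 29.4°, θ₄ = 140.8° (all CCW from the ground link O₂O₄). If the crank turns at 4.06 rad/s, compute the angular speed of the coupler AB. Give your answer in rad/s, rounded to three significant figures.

ω₂ = 4.06 rad/s
Differentiating the loop-closure r₂e^{iθ₂}+r₃e^{iθ₃}=r₁+r₄e^{iθ₄} gives r₂ω₂e^{iθ₂}+r₃ω₃e^{iθ₃}=r₄ω₄e^{iθ₄}.
Eliminating the other unknown: ω₃ = r₂ω₂ sin(θ₄−θ₂) / [r₃ sin(θ₃−θ₄)].
Numerator sine = +0.99255; denominator sine = -0.93106.
Result = 0.0542·4.06·(+0.99255) / (0.0877·(-0.93106)) = -2.6749 rad/s; magnitude 2.6749 rad/s.

2.67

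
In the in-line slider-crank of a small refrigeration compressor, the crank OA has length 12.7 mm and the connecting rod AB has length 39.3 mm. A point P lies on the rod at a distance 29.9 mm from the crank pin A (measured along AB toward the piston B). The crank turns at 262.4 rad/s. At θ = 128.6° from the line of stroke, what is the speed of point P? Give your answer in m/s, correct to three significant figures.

ω = 262.4 rad/s.  Crank-pin speed |V_A| = rω = 3.3325 m/s, perpendicular to OA.
Rod angle: sinφ = −(r/L) sinθ ⇒ φ = -14.629°; ω_rod = −rω cosθ/√(L²−r²sin²θ) = +54.675 rad/s.
V_P = V_A + ω_rod × AP, with AP = 0.0299 m along the rod.
Components: V_Px = −rω sinθ − a·ω_rod·sinφ = -2.1915 m/s;  V_Py = rω cosθ + a·ω_rod·cosφ = -0.49728 m/s.
|V_P| = √(V_Px² + V_Py²) = 2.2472 m/s.

2.25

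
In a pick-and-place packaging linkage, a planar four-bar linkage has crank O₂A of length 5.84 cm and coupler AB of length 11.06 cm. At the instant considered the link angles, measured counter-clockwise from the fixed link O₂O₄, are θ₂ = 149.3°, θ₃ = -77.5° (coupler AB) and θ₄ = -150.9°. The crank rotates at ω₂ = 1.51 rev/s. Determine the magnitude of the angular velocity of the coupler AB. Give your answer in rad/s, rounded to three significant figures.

ω₂ = 9.488 rad/s (from 1.51 rev/s).
Differentiating the loop-closure r₂e^{iθ₂}+r₃e^{iθ₃}=r₁+r₄e^{iθ₄} gives r₂ω₂e^{iθ₂}+r₃ω₃e^{iθ₃}=r₄ω₄e^{iθ₄}.
Eliminating the other unknown: ω₃ = r₂ω₂ sin(θ₄−θ₂) / [r₃ sin(θ₃−θ₄)].
Numerator sine = +0.86427; denominator sine = +0.95832.
Result = 0.0584·9.488·(+0.86427) / (0.1106·(+0.95832)) = +4.5181 rad/s; magnitude 4.5181 rad/s.

4.52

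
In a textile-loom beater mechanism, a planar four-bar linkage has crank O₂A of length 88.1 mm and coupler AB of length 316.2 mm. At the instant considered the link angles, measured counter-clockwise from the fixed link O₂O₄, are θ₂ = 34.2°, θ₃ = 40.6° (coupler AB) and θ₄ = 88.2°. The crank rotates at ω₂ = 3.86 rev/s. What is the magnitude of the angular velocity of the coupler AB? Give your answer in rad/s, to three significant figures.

7.40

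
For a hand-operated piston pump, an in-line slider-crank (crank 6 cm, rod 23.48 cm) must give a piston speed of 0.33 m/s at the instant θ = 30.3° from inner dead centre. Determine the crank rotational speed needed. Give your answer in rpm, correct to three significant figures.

85.2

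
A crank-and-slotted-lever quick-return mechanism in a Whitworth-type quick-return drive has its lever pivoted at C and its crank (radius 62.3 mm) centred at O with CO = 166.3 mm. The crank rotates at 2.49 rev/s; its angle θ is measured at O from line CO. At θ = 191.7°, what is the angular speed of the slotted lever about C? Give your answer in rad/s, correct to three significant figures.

ω = 15.65 rad/s (from 2.49 rev/s).
Crank pin A relative to C: A = (d + r cosθ, r sinθ); lever angle φ = atan2(r sinθ, d + r cosθ).
Differentiating tanφ: φ̇ = rω(d cosθ + r)/(d² + r² + 2dr cosθ).
d² + r² + 2dr cosθ = |CA|² = 0.0112465 m²;  d cosθ + r = -0.10054 m.
|ω_lever| = |0.0623·15.65·-0.10054| / 0.0112465 = 8.7138 rad/s.

8.71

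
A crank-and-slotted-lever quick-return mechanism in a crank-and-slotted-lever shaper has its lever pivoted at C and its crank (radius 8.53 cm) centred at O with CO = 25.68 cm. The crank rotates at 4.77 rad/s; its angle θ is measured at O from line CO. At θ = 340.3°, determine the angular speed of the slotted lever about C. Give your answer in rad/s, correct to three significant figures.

1.16

ω = 4.77 rad/s
Crank pin A relative to C: A = (d + r cosθ, r sinθ); lever angle φ = atan2(r sinθ, d + r cosθ).
Differentiating tanφ: φ̇ = rω(d cosθ + r)/(d² + r² + 2dr cosθ).
d² + r² + 2dr cosθ = |CA|² = 0.114468 m²;  d cosθ + r = +0.32707 m.
|ω_lever| = |0.0853·4.77·+0.32707| / 0.114468 = 1.1626 rad/s.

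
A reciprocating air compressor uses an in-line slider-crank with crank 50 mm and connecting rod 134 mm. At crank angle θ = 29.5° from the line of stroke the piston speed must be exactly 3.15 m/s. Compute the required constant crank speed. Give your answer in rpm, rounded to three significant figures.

918

For an in-line slider-crank, |v_piston| = rω|sinθ|·[1 + r cosθ/√(L² − r² sin²θ)].
With r = 0.05 m, L = 0.134 m, θ = 29.5°: the bracketed kinematic factor |dx/dθ| = 0.032756 m.
ω = v/|dx/dθ| = 3.15/0.032756 = 96.167 rad/s.
N = 60ω/(2π) = 918.32 rpm.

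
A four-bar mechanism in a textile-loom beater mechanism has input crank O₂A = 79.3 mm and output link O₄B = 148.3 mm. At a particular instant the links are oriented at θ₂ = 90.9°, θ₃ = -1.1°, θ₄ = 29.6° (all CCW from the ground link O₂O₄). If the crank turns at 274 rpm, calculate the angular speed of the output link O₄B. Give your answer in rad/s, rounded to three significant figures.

ω₂ = 28.69 rad/s (from 274 rpm).
Differentiating the loop-closure r₂e^{iθ₂}+r₃e^{iθ₃}=r₁+r₄e^{iθ₄} gives r₂ω₂e^{iθ₂}+r₃ω₃e^{iθ₃}=r₄ω₄e^{iθ₄}.
Eliminating the other unknown: ω₄ = r₂ω₂ sin(θ₂−θ₃) / [r₄ sin(θ₄−θ₃)].
Numerator sine = +0.99939; denominator sine = +0.51054.
Result = 0.0793·28.69·(+0.99939) / (0.1483·(+0.51054)) = +30.034 rad/s; magnitude 30.034 rad/s.

30.0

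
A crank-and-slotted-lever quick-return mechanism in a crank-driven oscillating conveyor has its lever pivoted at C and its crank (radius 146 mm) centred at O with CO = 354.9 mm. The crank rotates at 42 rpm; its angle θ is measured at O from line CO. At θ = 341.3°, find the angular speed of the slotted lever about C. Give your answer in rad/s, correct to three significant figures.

1.26

ω = 4.398 rad/s (from 42 rpm).
Crank pin A relative to C: A = (d + r cosθ, r sinθ); lever angle φ = atan2(r sinθ, d + r cosθ).
Differentiating tanφ: φ̇ = rω(d cosθ + r)/(d² + r² + 2dr cosθ).
d² + r² + 2dr cosθ = |CA|² = 0.24543 m²;  d cosθ + r = +0.48216 m.
|ω_lever| = |0.146·4.398·+0.48216| / 0.24543 = 1.2615 rad/s.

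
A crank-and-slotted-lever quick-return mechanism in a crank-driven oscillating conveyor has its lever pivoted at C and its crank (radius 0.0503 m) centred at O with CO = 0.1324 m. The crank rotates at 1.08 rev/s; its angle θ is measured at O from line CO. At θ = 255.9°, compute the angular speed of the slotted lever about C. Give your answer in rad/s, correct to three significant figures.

ω = 6.786 rad/s (from 1.08 rev/s).
Crank pin A relative to C: A = (d + r cosθ, r sinθ); lever angle φ = atan2(r sinθ, d + r cosθ).
Differentiating tanφ: φ̇ = rω(d cosθ + r)/(d² + r² + 2dr cosθ).
d² + r² + 2dr cosθ = |CA|² = 0.016815 m²;  d cosθ + r = +0.018045 m.
|ω_lever| = |0.0503·6.786·+0.018045| / 0.016815 = 0.3663 rad/s.

0.366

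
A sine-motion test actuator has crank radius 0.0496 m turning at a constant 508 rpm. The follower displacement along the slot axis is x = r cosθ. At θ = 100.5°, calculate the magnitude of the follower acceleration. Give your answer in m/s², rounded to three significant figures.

ω = 53.2 rad/s (from 508 rpm).
x = r cosθ ⇒ ẍ = −rω² cosθ (ω constant).
|a| = rω²|cosθ| = 0.0496·(53.2)²·|cos 100.5°| = 25.58 m/s².

25.6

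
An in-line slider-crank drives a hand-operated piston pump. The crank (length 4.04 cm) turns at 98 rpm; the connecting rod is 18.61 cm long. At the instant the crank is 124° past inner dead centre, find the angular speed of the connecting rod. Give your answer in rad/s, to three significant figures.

1.27

ω = 10.26 rad/s (converted from 98 rpm).
The rod makes angle φ with the slider axis where L sinφ = r sinθ; differentiating, L cosφ·φ̇ = r ω cosθ.
L cosφ = √(L² − r² sin²θ) = 0.18306 m.
|ω_rod| = r ω |cosθ| / √(L² − r² sin²θ) = 0.0404·10.26·0.55919/0.18306 = 1.2665 rad/s.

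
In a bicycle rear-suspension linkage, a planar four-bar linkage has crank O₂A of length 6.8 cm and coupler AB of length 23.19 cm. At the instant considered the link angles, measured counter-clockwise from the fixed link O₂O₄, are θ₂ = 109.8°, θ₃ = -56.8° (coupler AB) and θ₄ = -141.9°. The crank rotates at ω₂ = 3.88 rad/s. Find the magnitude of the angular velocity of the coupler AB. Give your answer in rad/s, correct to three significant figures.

ω₂ = 3.88 rad/s
Differentiating the loop-closure r₂e^{iθ₂}+r₃e^{iθ₃}=r₁+r₄e^{iθ₄} gives r₂ω₂e^{iθ₂}+r₃ω₃e^{iθ₃}=r₄ω₄e^{iθ₄}.
Eliminating the other unknown: ω₃ = r₂ω₂ sin(θ₄−θ₂) / [r₃ sin(θ₃−θ₄)].
Numerator sine = +0.94943; denominator sine = +0.99635.
Result = 0.068·3.88·(+0.94943) / (0.2319·(+0.99635)) = +1.0842 rad/s; magnitude 1.0842 rad/s.

1.08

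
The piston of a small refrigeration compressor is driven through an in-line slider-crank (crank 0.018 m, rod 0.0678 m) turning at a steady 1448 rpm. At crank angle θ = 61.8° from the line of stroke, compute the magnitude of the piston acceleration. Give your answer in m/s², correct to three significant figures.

ω = 2π·1448/60 = 151.6 rad/s
x(θ) = r cosθ + √(L² − r² sin²θ); with ω constant, a = ω²·d²x/dθ².
d²x/dθ² = −r cosθ − r²(cos2θ)/√u − r⁴ sin²2θ/(4u^{3/2}),  u = L² − r² sin²θ = 0.00434519 m².
Substituting r = 0.018 m, L = 0.0678 m, θ = 61.8°: d²x/dθ² = -0.0058495 m.
a = ω²·d²x/dθ² = (151.6)²·(-0.0058495) = -134.5 m/s²;  |a| = 134.5 m/s².

134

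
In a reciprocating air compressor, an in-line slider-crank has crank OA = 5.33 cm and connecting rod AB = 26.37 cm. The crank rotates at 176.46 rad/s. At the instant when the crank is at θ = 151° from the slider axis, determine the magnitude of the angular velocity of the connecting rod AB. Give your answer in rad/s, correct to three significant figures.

31.3

ω = 176.5 rad/s
The rod makes angle φ with the slider axis where L sinφ = r sinθ; differentiating, L cosφ·φ̇ = r ω cosθ.
L cosφ = √(L² − r² sin²θ) = 0.26243 m.
|ω_rod| = r ω |cosθ| / √(L² − r² sin²θ) = 0.0533·176.5·0.87462/0.26243 = 31.346 rad/s.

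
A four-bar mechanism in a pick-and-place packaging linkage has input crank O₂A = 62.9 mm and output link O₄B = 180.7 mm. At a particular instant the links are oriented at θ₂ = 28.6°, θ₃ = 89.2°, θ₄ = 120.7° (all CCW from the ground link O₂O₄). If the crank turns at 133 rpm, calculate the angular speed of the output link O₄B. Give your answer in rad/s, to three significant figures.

8.08

ω₂ = 13.93 rad/s (from 133 rpm).
Differentiating the loop-closure r₂e^{iθ₂}+r₃e^{iθ₃}=r₁+r₄e^{iθ₄} gives r₂ω₂e^{iθ₂}+r₃ω₃e^{iθ₃}=r₄ω₄e^{iθ₄}.
Eliminating the other unknown: ω₄ = r₂ω₂ sin(θ₂−θ₃) / [r₄ sin(θ₄−θ₃)].
Numerator sine = -0.87121; denominator sine = +0.52250.
Result = 0.0629·13.93·(-0.87121) / (0.1807·(+0.52250)) = -8.0837 rad/s; magnitude 8.0837 rad/s.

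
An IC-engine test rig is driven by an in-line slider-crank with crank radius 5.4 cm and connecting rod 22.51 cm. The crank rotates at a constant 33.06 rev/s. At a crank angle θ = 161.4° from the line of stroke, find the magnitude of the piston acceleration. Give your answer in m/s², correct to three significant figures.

1760

ω = 2π·33.1 = 207.7 rad/s
x(θ) = r cosθ + √(L² − r² sin²θ); with ω constant, a = ω²·d²x/dθ².
d²x/dθ² = −r cosθ − r²(cos2θ)/√u − r⁴ sin²2θ/(4u^{3/2}),  u = L² − r² sin²θ = 0.0503734 m².
Substituting r = 0.054 m, L = 0.2251 m, θ = 161.4°: d²x/dθ² = +0.040762 m.
a = ω²·d²x/dθ² = (207.7)²·(+0.040762) = +1758.8 m/s²;  |a| = 1758.8 m/s².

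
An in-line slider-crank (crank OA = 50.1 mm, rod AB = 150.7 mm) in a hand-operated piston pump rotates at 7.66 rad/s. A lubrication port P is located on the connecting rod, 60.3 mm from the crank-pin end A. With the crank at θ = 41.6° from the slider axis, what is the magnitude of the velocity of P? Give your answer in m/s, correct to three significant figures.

0.329

ω = 7.66 rad/s.  Crank-pin speed |V_A| = rω = 0.38377 m/s, perpendicular to OA.
Rod angle: sinφ = −(r/L) sinθ ⇒ φ = -12.751°; ω_rod = −rω cosθ/√(L²−r²sin²θ) = -1.9525 rad/s.
V_P = V_A + ω_rod × AP, with AP = 0.0603 m along the rod.
Components: V_Px = −rω sinθ − a·ω_rod·sinφ = -0.28078 m/s;  V_Py = rω cosθ + a·ω_rod·cosφ = +0.17215 m/s.
|V_P| = √(V_Px² + V_Py²) = 0.32935 m/s.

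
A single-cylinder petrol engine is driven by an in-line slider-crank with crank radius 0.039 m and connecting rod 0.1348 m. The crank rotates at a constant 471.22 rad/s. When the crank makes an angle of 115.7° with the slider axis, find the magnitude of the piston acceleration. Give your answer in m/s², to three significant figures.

ω = 471.2 rad/s
x(θ) = r cosθ + √(L² − r² sin²θ); with ω constant, a = ω²·d²x/dθ².
d²x/dθ² = −r cosθ − r²(cos2θ)/√u − r⁴ sin²2θ/(4u^{3/2}),  u = L² − r² sin²θ = 0.0169361 m².
Substituting r = 0.039 m, L = 0.1348 m, θ = 115.7°: d²x/dθ² = +0.024044 m.
a = ω²·d²x/dθ² = (471.2)²·(+0.024044) = +5338.9 m/s²;  |a| = 5338.9 m/s².

5340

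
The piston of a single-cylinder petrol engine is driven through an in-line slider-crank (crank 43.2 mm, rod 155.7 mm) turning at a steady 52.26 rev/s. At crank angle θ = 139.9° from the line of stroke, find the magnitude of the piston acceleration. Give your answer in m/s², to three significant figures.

ω = 2π·52.3 = 328.4 rad/s
x(θ) = r cosθ + √(L² − r² sin²θ); with ω constant, a = ω²·d²x/dθ².
d²x/dθ² = −r cosθ − r²(cos2θ)/√u − r⁴ sin²2θ/(4u^{3/2}),  u = L² − r² sin²θ = 0.0234682 m².
Substituting r = 0.0432 m, L = 0.1557 m, θ = 139.9°: d²x/dθ² = +0.030736 m.
a = ω²·d²x/dθ² = (328.4)²·(+0.030736) = +3313.9 m/s²;  |a| = 3313.9 m/s².

3310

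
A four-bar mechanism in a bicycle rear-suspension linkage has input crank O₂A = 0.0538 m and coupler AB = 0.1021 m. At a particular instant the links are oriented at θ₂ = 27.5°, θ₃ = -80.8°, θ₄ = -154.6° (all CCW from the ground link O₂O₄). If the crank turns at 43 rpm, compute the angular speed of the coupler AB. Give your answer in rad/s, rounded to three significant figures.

0.0905

ω₂ = 4.503 rad/s (from 43 rpm).
Differentiating the loop-closure r₂e^{iθ₂}+r₃e^{iθ₃}=r₁+r₄e^{iθ₄} gives r₂ω₂e^{iθ₂}+r₃ω₃e^{iθ₃}=r₄ω₄e^{iθ₄}.
Eliminating the other unknown: ω₃ = r₂ω₂ sin(θ₄−θ₂) / [r₃ sin(θ₃−θ₄)].
Numerator sine = +0.03664; denominator sine = +0.96029.
Result = 0.0538·4.503·(+0.03664) / (0.1021·(+0.96029)) = +0.090542 rad/s; magnitude 0.090542 rad/s.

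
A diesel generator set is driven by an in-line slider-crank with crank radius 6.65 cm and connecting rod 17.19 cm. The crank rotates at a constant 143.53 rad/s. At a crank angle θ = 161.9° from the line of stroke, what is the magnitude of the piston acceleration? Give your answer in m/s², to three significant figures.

864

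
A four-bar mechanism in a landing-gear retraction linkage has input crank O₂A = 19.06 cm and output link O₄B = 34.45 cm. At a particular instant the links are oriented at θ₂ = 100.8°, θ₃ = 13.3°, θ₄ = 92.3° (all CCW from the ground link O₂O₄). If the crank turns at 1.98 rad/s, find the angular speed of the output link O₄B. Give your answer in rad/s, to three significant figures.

ω₂ = 1.98 rad/s
Differentiating the loop-closure r₂e^{iθ₂}+r₃e^{iθ₃}=r₁+r₄e^{iθ₄} gives r₂ω₂e^{iθ₂}+r₃ω₃e^{iθ₃}=r₄ω₄e^{iθ₄}.
Eliminating the other unknown: ω₄ = r₂ω₂ sin(θ₂−θ₃) / [r₄ sin(θ₄−θ₃)].
Numerator sine = +0.99905; denominator sine = +0.98163.
Result = 0.1906·1.98·(+0.99905) / (0.3445·(+0.98163)) = +1.1149 rad/s; magnitude 1.1149 rad/s.

1.11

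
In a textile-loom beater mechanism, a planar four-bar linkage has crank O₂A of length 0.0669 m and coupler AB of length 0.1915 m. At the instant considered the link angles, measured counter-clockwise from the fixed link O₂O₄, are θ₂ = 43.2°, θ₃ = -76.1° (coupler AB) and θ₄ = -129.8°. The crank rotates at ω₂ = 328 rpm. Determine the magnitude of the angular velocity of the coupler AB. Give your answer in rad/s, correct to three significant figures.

ω₂ = 34.35 rad/s (from 328 rpm).
Differentiating the loop-closure r₂e^{iθ₂}+r₃e^{iθ₃}=r₁+r₄e^{iθ₄} gives r₂ω₂e^{iθ₂}+r₃ω₃e^{iθ₃}=r₄ω₄e^{iθ₄}.
Eliminating the other unknown: ω₃ = r₂ω₂ sin(θ₄−θ₂) / [r₃ sin(θ₃−θ₄)].
Numerator sine = -0.12187; denominator sine = +0.80593.
Result = 0.0669·34.35·(-0.12187) / (0.1915·(+0.80593)) = -1.8145 rad/s; magnitude 1.8145 rad/s.

1.81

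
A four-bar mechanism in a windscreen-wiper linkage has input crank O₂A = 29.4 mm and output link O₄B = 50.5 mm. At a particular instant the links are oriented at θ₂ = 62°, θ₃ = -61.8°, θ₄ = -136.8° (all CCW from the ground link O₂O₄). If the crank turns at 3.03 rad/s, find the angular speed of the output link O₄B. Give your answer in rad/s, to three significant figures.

1.52

ω₂ = 3.03 rad/s
Differentiating the loop-closure r₂e^{iθ₂}+r₃e^{iθ₃}=r₁+r₄e^{iθ₄} gives r₂ω₂e^{iθ₂}+r₃ω₃e^{iθ₃}=r₄ω₄e^{iθ₄}.
Eliminating the other unknown: ω₄ = r₂ω₂ sin(θ₂−θ₃) / [r₄ sin(θ₄−θ₃)].
Numerator sine = +0.83098; denominator sine = -0.96593.
Result = 0.0294·3.03·(+0.83098) / (0.0505·(-0.96593)) = -1.5176 rad/s; magnitude 1.5176 rad/s.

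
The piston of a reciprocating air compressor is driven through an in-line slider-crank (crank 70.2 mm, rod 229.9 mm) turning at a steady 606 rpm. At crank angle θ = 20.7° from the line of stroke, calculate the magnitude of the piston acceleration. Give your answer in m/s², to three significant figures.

ω = 2π·606/60 = 63.46 rad/s
x(θ) = r cosθ + √(L² − r² sin²θ); with ω constant, a = ω²·d²x/dθ².
d²x/dθ² = −r cosθ − r²(cos2θ)/√u − r⁴ sin²2θ/(4u^{3/2}),  u = L² − r² sin²θ = 0.0522383 m².
Substituting r = 0.0702 m, L = 0.2299 m, θ = 20.7°: d²x/dθ² = -0.082064 m.
a = ω²·d²x/dθ² = (63.46)²·(-0.082064) = -330.49 m/s²;  |a| = 330.49 m/s².

330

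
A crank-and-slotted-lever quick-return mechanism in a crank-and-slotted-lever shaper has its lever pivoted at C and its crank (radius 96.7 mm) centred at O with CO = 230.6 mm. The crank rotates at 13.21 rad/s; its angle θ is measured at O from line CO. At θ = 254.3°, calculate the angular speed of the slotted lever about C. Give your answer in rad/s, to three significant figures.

ω = 13.21 rad/s
Crank pin A relative to C: A = (d + r cosθ, r sinθ); lever angle φ = atan2(r sinθ, d + r cosθ).
Differentiating tanφ: φ̇ = rω(d cosθ + r)/(d² + r² + 2dr cosθ).
d² + r² + 2dr cosθ = |CA|² = 0.050459 m²;  d cosθ + r = +0.0343 m.
|ω_lever| = |0.0967·13.21·+0.0343| / 0.050459 = 0.86832 rad/s.

0.868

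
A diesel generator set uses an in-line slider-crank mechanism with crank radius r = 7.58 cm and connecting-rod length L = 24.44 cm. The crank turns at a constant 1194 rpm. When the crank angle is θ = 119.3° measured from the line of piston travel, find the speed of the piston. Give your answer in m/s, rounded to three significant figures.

6.96

ω = 2π·1194/60 = 125 rad/s
For an in-line slider-crank, x = r cosθ + √(L² − r² sin²θ), so v = −rω sinθ·[1 + r cosθ/√(L² − r² sin²θ)].
With r = 0.0758 m, L = 0.2444 m, θ = 119.3°: √(L² − r² sin²θ) = 0.23529 m.
v = −0.0758·125·0.87207·[1 + 0.0758·-0.48938/0.23529] = -6.9621 m/s.
|v| = 6.9621 m/s.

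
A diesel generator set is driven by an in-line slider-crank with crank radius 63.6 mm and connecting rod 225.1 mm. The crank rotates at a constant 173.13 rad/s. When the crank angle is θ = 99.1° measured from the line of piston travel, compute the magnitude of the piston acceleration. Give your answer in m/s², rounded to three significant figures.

833

ω = 173.1 rad/s
x(θ) = r cosθ + √(L² − r² sin²θ); with ω constant, a = ω²·d²x/dθ².
d²x/dθ² = −r cosθ − r²(cos2θ)/√u − r⁴ sin²2θ/(4u^{3/2}),  u = L² − r² sin²θ = 0.0467262 m².
Substituting r = 0.0636 m, L = 0.2251 m, θ = 99.1°: d²x/dθ² = +0.027796 m.
a = ω²·d²x/dθ² = (173.1)²·(+0.027796) = +833.15 m/s²;  |a| = 833.15 m/s².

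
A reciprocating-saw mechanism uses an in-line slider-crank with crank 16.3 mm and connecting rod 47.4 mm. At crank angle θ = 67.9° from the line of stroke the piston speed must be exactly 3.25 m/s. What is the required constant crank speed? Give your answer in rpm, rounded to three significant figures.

For an in-line slider-crank, |v_piston| = rω|sinθ|·[1 + r cosθ/√(L² − r² sin²θ)].
With r = 0.0163 m, L = 0.0474 m, θ = 67.9°: the bracketed kinematic factor |dx/dθ| = 0.017164 m.
ω = v/|dx/dθ| = 3.25/0.017164 = 189.35 rad/s.
N = 60ω/(2π) = 1808.2 rpm.

1810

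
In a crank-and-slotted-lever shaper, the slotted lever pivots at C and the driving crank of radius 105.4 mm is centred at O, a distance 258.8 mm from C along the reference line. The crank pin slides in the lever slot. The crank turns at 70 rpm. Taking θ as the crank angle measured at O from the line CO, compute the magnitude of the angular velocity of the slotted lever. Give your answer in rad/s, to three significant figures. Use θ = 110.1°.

0.214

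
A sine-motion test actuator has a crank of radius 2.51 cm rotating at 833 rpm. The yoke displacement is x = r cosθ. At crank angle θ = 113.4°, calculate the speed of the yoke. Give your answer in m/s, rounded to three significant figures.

ω = 87.23 rad/s (from 833 rpm).
x = r cosθ ⇒ ẋ = −rω sinθ.
|v| = rω|sinθ| = 0.0251·87.23·|sin 113.4°| = 2.0094 m/s.

2.01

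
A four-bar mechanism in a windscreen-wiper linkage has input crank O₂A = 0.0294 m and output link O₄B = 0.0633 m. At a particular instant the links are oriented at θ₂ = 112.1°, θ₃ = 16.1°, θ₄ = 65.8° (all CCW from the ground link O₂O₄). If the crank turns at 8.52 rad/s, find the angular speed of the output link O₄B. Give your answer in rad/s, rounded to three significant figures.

5.16

ω₂ = 8.52 rad/s
Differentiating the loop-closure r₂e^{iθ₂}+r₃e^{iθ₃}=r₁+r₄e^{iθ₄} gives r₂ω₂e^{iθ₂}+r₃ω₃e^{iθ₃}=r₄ω₄e^{iθ₄}.
Eliminating the other unknown: ω₄ = r₂ω₂ sin(θ₂−θ₃) / [r₄ sin(θ₄−θ₃)].
Numerator sine = +0.99452; denominator sine = +0.76267.
Result = 0.0294·8.52·(+0.99452) / (0.0633·(+0.76267)) = +5.1601 rad/s; magnitude 5.1601 rad/s.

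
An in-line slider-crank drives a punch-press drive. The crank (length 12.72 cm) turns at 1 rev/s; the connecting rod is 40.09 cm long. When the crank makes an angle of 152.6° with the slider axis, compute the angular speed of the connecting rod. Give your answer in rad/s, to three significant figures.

1.79

ω = 6.283 rad/s (converted from 1 rev/s).
The rod makes angle φ with the slider axis where L sinφ = r sinθ; differentiating, L cosφ·φ̇ = r ω cosθ.
L cosφ = √(L² − r² sin²θ) = 0.3966 m.
|ω_rod| = r ω |cosθ| / √(L² − r² sin²θ) = 0.1272·6.283·0.88782/0.3966 = 1.7891 rad/s.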